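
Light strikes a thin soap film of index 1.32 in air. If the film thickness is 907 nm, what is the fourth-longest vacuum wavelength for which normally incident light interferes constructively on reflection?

Top surface (1.0 → 1.32): reflection off a higher-index medium gives a half-wave phase shift.
Ray reflecting at the bottom interface goes from n = 1.32 toward n = 1.0: no phase shift.
The two reflections differ by half a wavelength.
With one net inversion, constructive interference in reflection requires 2 n t = (m + ½) λ.
λ = 2 n t / (m + ½). The fourth-longest wavelength is m = 3: λ = 2 × 1.32 × 907 / 3.50 = 684 nm.

684 nm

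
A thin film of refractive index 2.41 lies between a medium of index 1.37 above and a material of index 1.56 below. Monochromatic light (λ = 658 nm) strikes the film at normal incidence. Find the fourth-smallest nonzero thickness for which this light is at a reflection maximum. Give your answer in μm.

0.478 μm

Ray reflecting at the top interface goes from n = 1.37 toward n = 2.41: a half-wave phase shift.
Ray reflecting at the bottom interface goes from n = 2.41 toward n = 1.56: no phase shift.
Net: one phase inversion between the two reflected rays.
So the condition for constructive reflection is 2 n t = (m + ½) λ.
The fourth-smallest nonzero thickness corresponds to m = 3: t = (m + ½) λ / (2 n) = 3.50 × 658 / (2 × 2.41) = 478 nm.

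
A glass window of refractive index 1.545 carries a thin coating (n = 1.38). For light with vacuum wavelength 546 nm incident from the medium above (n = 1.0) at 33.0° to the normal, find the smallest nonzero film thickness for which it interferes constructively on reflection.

215 nm

Ray reflecting at the top interface goes from n = 1.0 toward n = 1.38: a half-wave phase shift.
Ray reflecting at the bottom interface goes from n = 1.38 toward n = 1.545: a half-wave phase shift.
Net: no relative phase inversion (both shifts match).
So the condition for constructive reflection is 2 n t cos θ_r = m λ.
Snell's law: 1.0 sin 33.0° = 1.38 sin θ_r → sin θ_r = 0.395, cos θ_r = 0.919.
Minimum nonzero at m = 1: t = λ / (2 n cos θ_r) = 546 / (2 × 1.38 × 0.919) = 215 nm.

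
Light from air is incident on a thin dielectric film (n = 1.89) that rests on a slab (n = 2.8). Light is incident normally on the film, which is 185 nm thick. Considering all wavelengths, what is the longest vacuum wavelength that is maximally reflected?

699 nm

At the upper boundary (n = 1.0 to n = 1.89) the reflected ray undergoes a half-wave phase shift.
At the lower boundary (n = 1.89 to n = 2.8) the reflected ray undergoes a half-wave phase shift.
The two reflections carry the same phase change, so no net offset.
So the condition for constructive reflection is 2 n t = m λ.
λ = 2 n t / m. The longest wavelength is m = 1: λ = 2 × 1.89 × 185 / 1.00 = 699 nm.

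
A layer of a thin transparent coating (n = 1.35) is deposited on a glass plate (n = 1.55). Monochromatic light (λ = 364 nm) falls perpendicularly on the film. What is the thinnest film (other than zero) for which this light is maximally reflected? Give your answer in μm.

Ray reflecting at the top interface goes from n = 1.0 toward n = 1.35: a half-wave phase shift.
Ray reflecting at the bottom interface goes from n = 1.35 toward n = 1.55: a half-wave phase shift.
Zero or two π shifts → no net half-wave offset.
So the condition for constructive reflection is 2 n t = m λ.
Minimum nonzero at m = 1: t = λ / (2 n) = 364 / (2 × 1.35) = 135 nm.

0.135 μm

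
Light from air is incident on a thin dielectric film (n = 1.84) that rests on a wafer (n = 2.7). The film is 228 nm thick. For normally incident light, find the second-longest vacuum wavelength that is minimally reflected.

Top surface (1.0 → 1.84): reflection off a higher-index medium gives a half-wave phase shift.
Bottom surface (1.84 → 2.7): reflection off a higher-index medium gives a half-wave phase shift.
Net: no relative phase inversion (both shifts match).
For dark reflection here: 2 n t = (m + ½) λ.
λ = 2 n t / (m + ½). The second-longest wavelength is m = 1: λ = 2 × 1.84 × 228 / 1.50 = 559 nm.

559 nm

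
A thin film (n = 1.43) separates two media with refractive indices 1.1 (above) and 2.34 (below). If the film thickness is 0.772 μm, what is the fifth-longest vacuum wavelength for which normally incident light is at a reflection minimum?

491 nm

At the upper boundary (n = 1.1 to n = 1.43) the reflected ray undergoes a half-wave phase shift.
At the lower boundary (n = 1.43 to n = 2.34) the reflected ray undergoes a half-wave phase shift.
Net: no relative phase inversion (both shifts match).
With no net inversion, destructive interference in reflection requires 2 n t = (m + ½) λ.
λ = 2 n t / (m + ½). The fifth-longest wavelength is m = 4: λ = 2 × 1.43 × 772 / 4.50 = 491 nm.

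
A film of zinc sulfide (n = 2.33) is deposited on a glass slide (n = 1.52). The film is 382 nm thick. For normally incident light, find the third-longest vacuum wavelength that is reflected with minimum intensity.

593 nm

Ray reflecting at the top interface goes from n = 1.0 toward n = 2.33: a half-wave phase shift.
Bottom surface (2.33 → 1.52): reflection off a lower-index medium gives no phase shift.
The two reflections differ by half a wavelength.
For minimum reflection here: 2 n t = m λ.
λ = 2 n t / m. The third-longest wavelength is m = 3: λ = 2 × 2.33 × 382 / 3.00 = 593 nm.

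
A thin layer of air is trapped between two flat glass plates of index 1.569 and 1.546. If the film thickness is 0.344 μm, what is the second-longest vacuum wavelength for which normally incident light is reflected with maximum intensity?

Top surface (1.569 → 1.0): reflection off a lower-index medium gives no phase shift.
Bottom surface (1.0 → 1.546): reflection off a higher-index medium gives a half-wave phase shift.
The two reflections differ by half a wavelength.
For bright reflection here: 2 n t = (m + ½) λ.
λ = 2 n t / (m + ½). The second-longest wavelength is m = 1: λ = 2 × 1.0 × 344 / 1.50 = 459 nm.

459 nm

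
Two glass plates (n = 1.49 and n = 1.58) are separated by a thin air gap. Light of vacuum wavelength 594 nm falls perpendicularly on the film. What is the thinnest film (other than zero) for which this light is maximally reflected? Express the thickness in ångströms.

Top surface (1.49 → 1.0): reflection off a lower-index medium gives no phase shift.
At the lower boundary (n = 1.0 to n = 1.58) the reflected ray undergoes a half-wave phase shift.
Net: one phase inversion between the two reflected rays.
So the condition for constructive reflection is 2 n t = (m + ½) λ.
Minimum at m = 0: t = λ / (4 n) = 594 / (4 × 1.0) = 149 nm.

1485 Å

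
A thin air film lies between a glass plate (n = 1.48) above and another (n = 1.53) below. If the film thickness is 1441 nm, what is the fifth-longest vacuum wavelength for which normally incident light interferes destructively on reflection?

576 nm

Top surface (1.48 → 1.0): reflection off a lower-index medium gives no phase shift.
At the lower boundary (n = 1.0 to n = 1.53) the reflected ray undergoes a half-wave phase shift.
Exactly one π shift → a net half-wave offset.
So the condition for destructive reflection is 2 n t = m λ.
λ = 2 n t / m. The fifth-longest wavelength is m = 5: λ = 2 × 1.0 × 1441 / 5.00 = 576 nm.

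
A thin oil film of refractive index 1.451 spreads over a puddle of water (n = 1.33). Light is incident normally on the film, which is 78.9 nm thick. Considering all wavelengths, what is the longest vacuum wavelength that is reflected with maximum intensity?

Ray reflecting at the top interface goes from n = 1.0 toward n = 1.451: a half-wave phase shift.
Bottom surface (1.451 → 1.33): reflection off a lower-index medium gives no phase shift.
Exactly one π shift → a net half-wave offset.
For maximum reflection here: 2 n t = (m + ½) λ.
λ = 2 n t / (m + ½). The longest wavelength is m = 0: λ = 2 × 1.451 × 78.9 / 0.500 = 458 nm.

458 nm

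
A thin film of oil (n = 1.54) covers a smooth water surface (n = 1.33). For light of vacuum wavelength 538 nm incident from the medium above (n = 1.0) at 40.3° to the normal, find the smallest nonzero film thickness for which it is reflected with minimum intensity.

192 nm

Ray reflecting at the top interface goes from n = 1.0 toward n = 1.54: a half-wave phase shift.
At the lower boundary (n = 1.54 to n = 1.33) the reflected ray undergoes no phase shift.
Exactly one π shift → a net half-wave offset.
For dark reflection here: 2 n t cos θ_r = m λ.
Snell's law: 1.0 sin 40.3° = 1.54 sin θ_r → sin θ_r = 0.420, cos θ_r = 0.908.
Minimum nonzero at m = 1: t = λ / (2 n cos θ_r) = 538 / (2 × 1.54 × 0.908) = 192 nm.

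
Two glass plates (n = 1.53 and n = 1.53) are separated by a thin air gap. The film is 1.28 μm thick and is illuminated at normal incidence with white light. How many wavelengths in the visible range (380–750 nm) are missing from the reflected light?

3

Top surface (1.53 → 1.0): reflection off a lower-index medium gives no phase shift.
Ray reflecting at the bottom interface goes from n = 1.0 toward n = 1.53: a half-wave phase shift.
Net: one phase inversion between the two reflected rays.
For minimum reflection here: 2 n t = m λ.
λ = 2 n t / m = 2560 / m nm.
m=3: 853 nm (IR); m=4: 640 nm (visible); m=5: 512 nm (visible); m=6: 427 nm (visible); m=7: 366 nm (UV).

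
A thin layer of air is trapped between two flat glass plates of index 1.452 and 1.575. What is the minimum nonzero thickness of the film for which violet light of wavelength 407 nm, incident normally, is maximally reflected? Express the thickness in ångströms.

At the upper boundary (n = 1.452 to n = 1.0) the reflected ray undergoes no phase shift.
Ray reflecting at the bottom interface goes from n = 1.0 toward n = 1.575: a half-wave phase shift.
The two reflections differ by half a wavelength.
So the condition for constructive reflection is 2 n t = (m + ½) λ.
Minimum at m = 0: t = λ / (4 n) = 407 / (4 × 1.0) = 102 nm.

1018 Å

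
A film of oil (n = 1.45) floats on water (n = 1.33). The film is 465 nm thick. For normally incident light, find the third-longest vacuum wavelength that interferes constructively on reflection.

539 nm

Top surface (1.0 → 1.45): reflection off a higher-index medium gives a half-wave phase shift.
Bottom surface (1.45 → 1.33): reflection off a lower-index medium gives no phase shift.
Net: one phase inversion between the two reflected rays.
So the condition for constructive reflection is 2 n t = (m + ½) λ.
λ = 2 n t / (m + ½). The third-longest wavelength is m = 2: λ = 2 × 1.45 × 465 / 2.50 = 539 nm.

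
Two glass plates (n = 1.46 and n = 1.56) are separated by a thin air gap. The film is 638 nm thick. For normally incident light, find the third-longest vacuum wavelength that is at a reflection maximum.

510 nm

At the upper boundary (n = 1.46 to n = 1.0) the reflected ray undergoes no phase shift.
Ray reflecting at the bottom interface goes from n = 1.0 toward n = 1.56: a half-wave phase shift.
Exactly one π shift → a net half-wave offset.
For bright reflection here: 2 n t = (m + ½) λ.
λ = 2 n t / (m + ½). The third-longest wavelength is m = 2: λ = 2 × 1.0 × 638 / 2.50 = 510 nm.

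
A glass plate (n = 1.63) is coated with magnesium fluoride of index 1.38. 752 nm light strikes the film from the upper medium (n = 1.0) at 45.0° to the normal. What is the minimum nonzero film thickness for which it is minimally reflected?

159 nm

Top surface (1.0 → 1.38): reflection off a higher-index medium gives a half-wave phase shift.
Ray reflecting at the bottom interface goes from n = 1.38 toward n = 1.63: a half-wave phase shift.
The two reflections carry the same phase change, so no net offset.
With no net inversion, destructive interference in reflection requires 2 n t cos θ_r = (m + ½) λ.
Snell's law: 1.0 sin 45.0° = 1.38 sin θ_r → sin θ_r = 0.512, cos θ_r = 0.859.
Minimum at m = 0: t = λ / (4 n cos θ_r) = 752 / (4 × 1.38 × 0.859) = 159 nm.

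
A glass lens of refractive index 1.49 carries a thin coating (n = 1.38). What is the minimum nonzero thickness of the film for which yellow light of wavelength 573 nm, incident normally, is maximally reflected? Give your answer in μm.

0.208 μm

Top surface (1.0 → 1.38): reflection off a higher-index medium gives a half-wave phase shift.
At the lower boundary (n = 1.38 to n = 1.49) the reflected ray undergoes a half-wave phase shift.
The two reflections carry the same phase change, so no net offset.
For strong reflection here: 2 n t = m λ.
Minimum nonzero at m = 1: t = λ / (2 n) = 573 / (2 × 1.38) = 208 nm.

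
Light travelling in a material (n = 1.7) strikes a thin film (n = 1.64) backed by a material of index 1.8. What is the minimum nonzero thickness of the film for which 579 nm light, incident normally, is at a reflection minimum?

Ray reflecting at the top interface goes from n = 1.7 toward n = 1.64: no phase shift.
Ray reflecting at the bottom interface goes from n = 1.64 toward n = 1.8: a half-wave phase shift.
Exactly one π shift → a net half-wave offset.
For weak reflection here: 2 n t = m λ.
Minimum nonzero at m = 1: t = λ / (2 n) = 579 / (2 × 1.64) = 177 nm.

177 nm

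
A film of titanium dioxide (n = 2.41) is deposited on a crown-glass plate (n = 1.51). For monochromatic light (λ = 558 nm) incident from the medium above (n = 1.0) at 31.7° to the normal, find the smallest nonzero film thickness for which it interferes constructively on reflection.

59.3 nm

At the upper boundary (n = 1.0 to n = 2.41) the reflected ray undergoes a half-wave phase shift.
Ray reflecting at the bottom interface goes from n = 2.41 toward n = 1.51: no phase shift.
The two reflections differ by half a wavelength.
With one net inversion, constructive interference in reflection requires 2 n t cos θ_r = (m + ½) λ.
Snell's law: 1.0 sin 31.7° = 2.41 sin θ_r → sin θ_r = 0.218, cos θ_r = 0.976.
Minimum at m = 0: t = λ / (4 n cos θ_r) = 558 / (4 × 2.41 × 0.976) = 59.3 nm.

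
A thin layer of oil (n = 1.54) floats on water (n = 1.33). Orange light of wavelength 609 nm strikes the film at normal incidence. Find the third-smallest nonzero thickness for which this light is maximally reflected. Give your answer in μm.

0.494 μm

At the upper boundary (n = 1.0 to n = 1.54) the reflected ray undergoes a half-wave phase shift.
At the lower boundary (n = 1.54 to n = 1.33) the reflected ray undergoes no phase shift.
Net: one phase inversion between the two reflected rays.
So the condition for constructive reflection is 2 n t = (m + ½) λ.
The third-smallest nonzero thickness corresponds to m = 2: t = (m + ½) λ / (2 n) = 2.50 × 609 / (2 × 1.54) = 494 nm.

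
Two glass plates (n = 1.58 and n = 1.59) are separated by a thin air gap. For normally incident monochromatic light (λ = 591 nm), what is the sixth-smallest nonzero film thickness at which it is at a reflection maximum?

Ray reflecting at the top interface goes from n = 1.58 toward n = 1.0: no phase shift.
At the lower boundary (n = 1.0 to n = 1.59) the reflected ray undergoes a half-wave phase shift.
The two reflections differ by half a wavelength.
With one net inversion, constructive interference in reflection requires 2 n t = (m + ½) λ.
The sixth-smallest nonzero thickness corresponds to m = 5: t = (m + ½) λ / (2 n) = 5.50 × 591 / (2 × 1.0) = 1625 nm.

1625 nm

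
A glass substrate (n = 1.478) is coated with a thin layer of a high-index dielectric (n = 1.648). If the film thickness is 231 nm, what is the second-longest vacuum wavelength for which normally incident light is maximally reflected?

At the upper boundary (n = 1.0 to n = 1.648) the reflected ray undergoes a half-wave phase shift.
Ray reflecting at the bottom interface goes from n = 1.648 toward n = 1.478: no phase shift.
Net: one phase inversion between the two reflected rays.
With one net inversion, constructive interference in reflection requires 2 n t = (m + ½) λ.
λ = 2 n t / (m + ½). The second-longest wavelength is m = 1: λ = 2 × 1.648 × 231 / 1.50 = 508 nm.

508 nm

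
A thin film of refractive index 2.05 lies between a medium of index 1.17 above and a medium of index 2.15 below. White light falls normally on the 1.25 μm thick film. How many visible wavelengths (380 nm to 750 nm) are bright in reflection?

7

Ray reflecting at the top interface goes from n = 1.17 toward n = 2.05: a half-wave phase shift.
At the lower boundary (n = 2.05 to n = 2.15) the reflected ray undergoes a half-wave phase shift.
Net: no relative phase inversion (both shifts match).
With no net inversion, constructive interference in reflection requires 2 n t = m λ.
λ = 2 n t / m = 5125 / m nm.
m=6: 854 nm (IR); m=7: 732 nm (visible); m=8: 641 nm (visible); m=9: 569 nm (visible); m=10: 513 nm (visible); m=11: 466 nm (visible); m=12: 427 nm (visible); m=13: 394 nm (visible); m=14: 366 nm (UV).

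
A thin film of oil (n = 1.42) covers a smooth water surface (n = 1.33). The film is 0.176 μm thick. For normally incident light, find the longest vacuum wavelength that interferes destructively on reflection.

500 nm

At the upper boundary (n = 1.0 to n = 1.42) the reflected ray undergoes a half-wave phase shift.
At the lower boundary (n = 1.42 to n = 1.33) the reflected ray undergoes no phase shift.
The two reflections differ by half a wavelength.
So the condition for destructive reflection is 2 n t = m λ.
λ = 2 n t / m. The longest wavelength is m = 1: λ = 2 × 1.42 × 176 / 1.00 = 500 nm.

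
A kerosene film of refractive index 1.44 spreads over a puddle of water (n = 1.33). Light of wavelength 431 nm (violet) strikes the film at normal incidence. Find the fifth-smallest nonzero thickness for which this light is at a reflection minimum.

748 nm

Ray reflecting at the top interface goes from n = 1.0 toward n = 1.44: a half-wave phase shift.
At the lower boundary (n = 1.44 to n = 1.33) the reflected ray undergoes no phase shift.
The two reflections differ by half a wavelength.
For dark reflection here: 2 n t = m λ.
The fifth-smallest nonzero thickness corresponds to m = 5: t = m λ / (2 n) = 5.00 × 431 / (2 × 1.44) = 748 nm.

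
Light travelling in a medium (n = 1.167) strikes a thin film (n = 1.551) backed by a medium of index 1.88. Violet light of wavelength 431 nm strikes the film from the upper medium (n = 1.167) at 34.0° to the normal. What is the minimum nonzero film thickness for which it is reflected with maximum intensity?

Ray reflecting at the top interface goes from n = 1.167 toward n = 1.551: a half-wave phase shift.
Ray reflecting at the bottom interface goes from n = 1.551 toward n = 1.88: a half-wave phase shift.
Net: no relative phase inversion (both shifts match).
For strong reflection here: 2 n t cos θ_r = m λ.
Snell's law: 1.167 sin 34.0° = 1.551 sin θ_r → sin θ_r = 0.421, cos θ_r = 0.907.
Minimum nonzero at m = 1: t = λ / (2 n cos θ_r) = 431 / (2 × 1.551 × 0.907) = 153 nm.

153 nm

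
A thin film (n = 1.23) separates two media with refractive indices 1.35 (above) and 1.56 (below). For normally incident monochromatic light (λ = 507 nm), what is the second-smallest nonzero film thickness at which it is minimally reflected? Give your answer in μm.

Ray reflecting at the top interface goes from n = 1.35 toward n = 1.23: no phase shift.
At the lower boundary (n = 1.23 to n = 1.56) the reflected ray undergoes a half-wave phase shift.
The two reflections differ by half a wavelength.
With one net inversion, destructive interference in reflection requires 2 n t = m λ.
The second-smallest nonzero thickness corresponds to m = 2: t = m λ / (2 n) = 2.00 × 507 / (2 × 1.23) = 412 nm.

0.412 μm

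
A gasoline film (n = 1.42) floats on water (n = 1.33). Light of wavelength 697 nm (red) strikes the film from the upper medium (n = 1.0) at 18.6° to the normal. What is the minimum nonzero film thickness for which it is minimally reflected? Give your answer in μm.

0.252 μm

At the upper boundary (n = 1.0 to n = 1.42) the reflected ray undergoes a half-wave phase shift.
Bottom surface (1.42 → 1.33): reflection off a lower-index medium gives no phase shift.
The two reflections differ by half a wavelength.
With one net inversion, destructive interference in reflection requires 2 n t cos θ_r = m λ.
Snell's law: 1.0 sin 18.6° = 1.42 sin θ_r → sin θ_r = 0.225, cos θ_r = 0.974.
Minimum nonzero at m = 1: t = λ / (2 n cos θ_r) = 697 / (2 × 1.42 × 0.974) = 252 nm.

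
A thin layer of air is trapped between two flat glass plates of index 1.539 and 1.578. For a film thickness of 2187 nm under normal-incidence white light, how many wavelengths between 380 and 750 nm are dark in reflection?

Ray reflecting at the top interface goes from n = 1.539 toward n = 1.0: no phase shift.
At the lower boundary (n = 1.0 to n = 1.578) the reflected ray undergoes a half-wave phase shift.
Exactly one π shift → a net half-wave offset.
With one net inversion, destructive interference in reflection requires 2 n t = m λ.
λ = 2 n t / m = 4374 / m nm.
m=5: 875 nm (IR); m=6: 729 nm (visible); m=7: 625 nm (visible); m=8: 547 nm (visible); m=9: 486 nm (visible); m=10: 437 nm (visible); m=11: 398 nm (visible); m=12: 365 nm (UV).

6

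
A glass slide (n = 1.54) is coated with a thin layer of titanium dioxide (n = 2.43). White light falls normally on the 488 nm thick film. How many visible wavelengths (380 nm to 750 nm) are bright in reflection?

3

Ray reflecting at the top interface goes from n = 1.0 toward n = 2.43: a half-wave phase shift.
Bottom surface (2.43 → 1.54): reflection off a lower-index medium gives no phase shift.
Exactly one π shift → a net half-wave offset.
With one net inversion, constructive interference in reflection requires 2 n t = (m + ½) λ.
λ = 2 n t / (m + ½) = 2372 / (m + ½) nm.
m=2: 949 nm (IR); m=3: 678 nm (visible); m=4: 527 nm (visible); m=5: 431 nm (visible); m=6: 365 nm (UV).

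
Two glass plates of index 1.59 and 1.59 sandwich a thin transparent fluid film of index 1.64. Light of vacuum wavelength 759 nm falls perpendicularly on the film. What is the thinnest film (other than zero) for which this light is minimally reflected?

Top surface (1.59 → 1.64): reflection off a higher-index medium gives a half-wave phase shift.
Bottom surface (1.64 → 1.59): reflection off a lower-index medium gives no phase shift.
Exactly one π shift → a net half-wave offset.
With one net inversion, destructive interference in reflection requires 2 n t = m λ.
Minimum nonzero at m = 1: t = λ / (2 n) = 759 / (2 × 1.64) = 231 nm.

231 nm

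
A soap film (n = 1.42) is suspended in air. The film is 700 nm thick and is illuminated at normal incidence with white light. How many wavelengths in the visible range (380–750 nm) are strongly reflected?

Ray reflecting at the top interface goes from n = 1.0 toward n = 1.42: a half-wave phase shift.
At the lower boundary (n = 1.42 to n = 1.0) the reflected ray undergoes no phase shift.
Net: one phase inversion between the two reflected rays.
For maximum reflection here: 2 n t = (m + ½) λ.
λ = 2 n t / (m + ½) = 1988 / (m + ½) nm.
m=2: 795 nm (IR); m=3: 568 nm (visible); m=4: 442 nm (visible); m=5: 361 nm (UV).

2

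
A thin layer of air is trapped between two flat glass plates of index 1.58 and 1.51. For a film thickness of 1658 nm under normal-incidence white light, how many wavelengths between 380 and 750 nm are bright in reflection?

At the upper boundary (n = 1.58 to n = 1.0) the reflected ray undergoes no phase shift.
Ray reflecting at the bottom interface goes from n = 1.0 toward n = 1.51: a half-wave phase shift.
Net: one phase inversion between the two reflected rays.
With one net inversion, constructive interference in reflection requires 2 n t = (m + ½) λ.
λ = 2 n t / (m + ½) = 3316 / (m + ½) nm.
m=3: 947 nm (IR); m=4: 737 nm (visible); m=5: 603 nm (visible); m=6: 510 nm (visible); m=7: 442 nm (visible); m=8: 390 nm (visible); m=9: 349 nm (UV).

5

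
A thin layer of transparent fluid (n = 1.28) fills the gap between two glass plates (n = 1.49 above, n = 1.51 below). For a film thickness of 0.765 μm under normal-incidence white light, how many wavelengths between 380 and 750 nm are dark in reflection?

3

Top surface (1.49 → 1.28): reflection off a lower-index medium gives no phase shift.
At the lower boundary (n = 1.28 to n = 1.51) the reflected ray undergoes a half-wave phase shift.
The two reflections differ by half a wavelength.
For minimum reflection here: 2 n t = m λ.
λ = 2 n t / m = 1958 / m nm.
m=2: 979 nm (IR); m=3: 653 nm (visible); m=4: 490 nm (visible); m=5: 392 nm (visible); m=6: 326 nm (UV).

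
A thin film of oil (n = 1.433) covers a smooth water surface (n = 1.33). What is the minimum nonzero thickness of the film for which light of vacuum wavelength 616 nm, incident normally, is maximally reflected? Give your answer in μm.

0.107 μm

Top surface (1.0 → 1.433): reflection off a higher-index medium gives a half-wave phase shift.
Bottom surface (1.433 → 1.33): reflection off a lower-index medium gives no phase shift.
Exactly one π shift → a net half-wave offset.
So the condition for constructive reflection is 2 n t = (m + ½) λ.
Minimum at m = 0: t = λ / (4 n) = 616 / (4 × 1.433) = 107 nm.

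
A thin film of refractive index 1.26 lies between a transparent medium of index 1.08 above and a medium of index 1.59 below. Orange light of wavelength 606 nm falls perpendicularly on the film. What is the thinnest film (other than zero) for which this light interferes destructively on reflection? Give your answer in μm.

0.120 μm

At the upper boundary (n = 1.08 to n = 1.26) the reflected ray undergoes a half-wave phase shift.
Bottom surface (1.26 → 1.59): reflection off a higher-index medium gives a half-wave phase shift.
The two reflections carry the same phase change, so no net offset.
For minimum reflection here: 2 n t = (m + ½) λ.
Minimum at m = 0: t = λ / (4 n) = 606 / (4 × 1.26) = 120 nm.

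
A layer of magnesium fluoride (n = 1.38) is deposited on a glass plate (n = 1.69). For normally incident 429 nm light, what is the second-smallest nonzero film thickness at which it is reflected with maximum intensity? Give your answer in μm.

Top surface (1.0 → 1.38): reflection off a higher-index medium gives a half-wave phase shift.
Bottom surface (1.38 → 1.69): reflection off a higher-index medium gives a half-wave phase shift.
Net: no relative phase inversion (both shifts match).
With no net inversion, constructive interference in reflection requires 2 n t = m λ.
The second-smallest nonzero thickness corresponds to m = 2: t = m λ / (2 n) = 2.00 × 429 / (2 × 1.38) = 311 nm.

0.311 μm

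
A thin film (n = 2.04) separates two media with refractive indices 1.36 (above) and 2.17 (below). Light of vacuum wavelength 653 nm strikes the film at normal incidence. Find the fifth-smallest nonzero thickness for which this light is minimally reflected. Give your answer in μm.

0.720 μm

At the upper boundary (n = 1.36 to n = 2.04) the reflected ray undergoes a half-wave phase shift.
At the lower boundary (n = 2.04 to n = 2.17) the reflected ray undergoes a half-wave phase shift.
The two reflections carry the same phase change, so no net offset.
For dark reflection here: 2 n t = (m + ½) λ.
The fifth-smallest nonzero thickness corresponds to m = 4: t = (m + ½) λ / (2 n) = 4.50 × 653 / (2 × 2.04) = 720 nm.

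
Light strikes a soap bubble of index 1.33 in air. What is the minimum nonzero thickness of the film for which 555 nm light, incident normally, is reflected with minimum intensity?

At the upper boundary (n = 1.0 to n = 1.33) the reflected ray undergoes a half-wave phase shift.
Ray reflecting at the bottom interface goes from n = 1.33 toward n = 1.0: no phase shift.
Net: one phase inversion between the two reflected rays.
For dark reflection here: 2 n t = m λ.
Minimum nonzero at m = 1: t = λ / (2 n) = 555 / (2 × 1.33) = 209 nm.

209 nm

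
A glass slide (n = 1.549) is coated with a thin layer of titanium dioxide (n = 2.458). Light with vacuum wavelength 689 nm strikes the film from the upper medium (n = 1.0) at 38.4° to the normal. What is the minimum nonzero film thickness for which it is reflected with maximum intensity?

72.4 nm

Top surface (1.0 → 2.458): reflection off a higher-index medium gives a half-wave phase shift.
Ray reflecting at the bottom interface goes from n = 2.458 toward n = 1.549: no phase shift.
Net: one phase inversion between the two reflected rays.
With one net inversion, constructive interference in reflection requires 2 n t cos θ_r = (m + ½) λ.
Snell's law: 1.0 sin 38.4° = 2.458 sin θ_r → sin θ_r = 0.253, cos θ_r = 0.968.
Minimum at m = 0: t = λ / (4 n cos θ_r) = 689 / (4 × 2.458 × 0.968) = 72.4 nm.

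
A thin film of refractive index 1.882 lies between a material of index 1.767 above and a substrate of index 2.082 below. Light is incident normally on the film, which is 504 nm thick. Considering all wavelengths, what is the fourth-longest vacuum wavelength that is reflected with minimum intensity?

Ray reflecting at the top interface goes from n = 1.767 toward n = 1.882: a half-wave phase shift.
Bottom surface (1.882 → 2.082): reflection off a higher-index medium gives a half-wave phase shift.
The two reflections carry the same phase change, so no net offset.
For minimum reflection here: 2 n t = (m + ½) λ.
λ = 2 n t / (m + ½). The fourth-longest wavelength is m = 3: λ = 2 × 1.882 × 504 / 3.50 = 542 nm.

542 nm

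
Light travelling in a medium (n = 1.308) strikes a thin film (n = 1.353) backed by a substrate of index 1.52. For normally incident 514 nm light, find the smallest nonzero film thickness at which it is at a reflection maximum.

190 nm

Top surface (1.308 → 1.353): reflection off a higher-index medium gives a half-wave phase shift.
Ray reflecting at the bottom interface goes from n = 1.353 toward n = 1.52: a half-wave phase shift.
The two reflections carry the same phase change, so no net offset.
For bright reflection here: 2 n t = m λ.
Minimum nonzero at m = 1: t = λ / (2 n) = 514 / (2 × 1.353) = 190 nm.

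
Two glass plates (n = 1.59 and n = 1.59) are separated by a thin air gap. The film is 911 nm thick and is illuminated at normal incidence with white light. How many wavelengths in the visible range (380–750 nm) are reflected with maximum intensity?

Ray reflecting at the top interface goes from n = 1.59 toward n = 1.0: no phase shift.
At the lower boundary (n = 1.0 to n = 1.59) the reflected ray undergoes a half-wave phase shift.
Net: one phase inversion between the two reflected rays.
So the condition for constructive reflection is 2 n t = (m + ½) λ.
λ = 2 n t / (m + ½) = 1822 / (m + ½) nm.
m=1: 1215 nm (IR); m=2: 729 nm (visible); m=3: 521 nm (visible); m=4: 405 nm (visible); m=5: 331 nm (UV).

3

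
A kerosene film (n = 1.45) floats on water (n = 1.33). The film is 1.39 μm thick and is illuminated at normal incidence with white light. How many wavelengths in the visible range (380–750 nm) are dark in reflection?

5

Top surface (1.0 → 1.45): reflection off a higher-index medium gives a half-wave phase shift.
At the lower boundary (n = 1.45 to n = 1.33) the reflected ray undergoes no phase shift.
The two reflections differ by half a wavelength.
With one net inversion, destructive interference in reflection requires 2 n t = m λ.
λ = 2 n t / m = 4031 / m nm.
m=5: 806 nm (IR); m=6: 672 nm (visible); m=7: 576 nm (visible); m=8: 504 nm (visible); m=9: 448 nm (visible); m=10: 403 nm (visible); m=11: 366 nm (UV).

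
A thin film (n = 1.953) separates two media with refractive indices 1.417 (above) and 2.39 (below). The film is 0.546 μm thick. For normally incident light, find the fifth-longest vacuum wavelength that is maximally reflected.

At the upper boundary (n = 1.417 to n = 1.953) the reflected ray undergoes a half-wave phase shift.
At the lower boundary (n = 1.953 to n = 2.39) the reflected ray undergoes a half-wave phase shift.
The two reflections carry the same phase change, so no net offset.
With no net inversion, constructive interference in reflection requires 2 n t = m λ.
λ = 2 n t / m. The fifth-longest wavelength is m = 5: λ = 2 × 1.953 × 546 / 5.00 = 427 nm.

427 nm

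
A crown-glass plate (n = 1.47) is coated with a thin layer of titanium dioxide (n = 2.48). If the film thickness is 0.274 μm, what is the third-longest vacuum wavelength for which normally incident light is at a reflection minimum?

Top surface (1.0 → 2.48): reflection off a higher-index medium gives a half-wave phase shift.
Bottom surface (2.48 → 1.47): reflection off a lower-index medium gives no phase shift.
The two reflections differ by half a wavelength.
With one net inversion, destructive interference in reflection requires 2 n t = m λ.
λ = 2 n t / m. The third-longest wavelength is m = 3: λ = 2 × 2.48 × 274 / 3.00 = 453 nm.

453 nm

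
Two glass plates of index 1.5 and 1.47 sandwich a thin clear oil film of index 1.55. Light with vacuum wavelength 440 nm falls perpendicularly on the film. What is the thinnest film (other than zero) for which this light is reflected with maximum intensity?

71.0 nm

Ray reflecting at the top interface goes from n = 1.5 toward n = 1.55: a half-wave phase shift.
Bottom surface (1.55 → 1.47): reflection off a lower-index medium gives no phase shift.
The two reflections differ by half a wavelength.
For strong reflection here: 2 n t = (m + ½) λ.
Minimum at m = 0: t = λ / (4 n) = 440 / (4 × 1.55) = 71.0 nm.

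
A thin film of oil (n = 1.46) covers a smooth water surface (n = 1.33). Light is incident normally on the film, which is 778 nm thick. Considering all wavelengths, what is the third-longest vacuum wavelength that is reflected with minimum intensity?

Top surface (1.0 → 1.46): reflection off a higher-index medium gives a half-wave phase shift.
Ray reflecting at the bottom interface goes from n = 1.46 toward n = 1.33: no phase shift.
The two reflections differ by half a wavelength.
With one net inversion, destructive interference in reflection requires 2 n t = m λ.
λ = 2 n t / m. The third-longest wavelength is m = 3: λ = 2 × 1.46 × 778 / 3.00 = 757 nm.

757 nm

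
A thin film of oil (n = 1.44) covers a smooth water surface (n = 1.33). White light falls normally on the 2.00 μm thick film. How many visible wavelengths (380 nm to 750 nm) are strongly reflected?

At the upper boundary (n = 1.0 to n = 1.44) the reflected ray undergoes a half-wave phase shift.
At the lower boundary (n = 1.44 to n = 1.33) the reflected ray undergoes no phase shift.
Net: one phase inversion between the two reflected rays.
For maximum reflection here: 2 n t = (m + ½) λ.
λ = 2 n t / (m + ½) = 5760 / (m + ½) nm.
m=7: 768 nm (IR); m=8: 678 nm (visible); m=9: 606 nm (visible); m=10: 549 nm (visible); m=11: 501 nm (visible); m=12: 461 nm (visible); m=13: 427 nm (visible); m=14: 397 nm (visible); m=15: 372 nm (UV).

7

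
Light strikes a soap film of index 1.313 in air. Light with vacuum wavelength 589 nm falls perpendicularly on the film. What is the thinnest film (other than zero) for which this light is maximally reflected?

112 nm

Top surface (1.0 → 1.313): reflection off a higher-index medium gives a half-wave phase shift.
Ray reflecting at the bottom interface goes from n = 1.313 toward n = 1.0: no phase shift.
Net: one phase inversion between the two reflected rays.
So the condition for constructive reflection is 2 n t = (m + ½) λ.
Minimum at m = 0: t = λ / (4 n) = 589 / (4 × 1.313) = 112 nm.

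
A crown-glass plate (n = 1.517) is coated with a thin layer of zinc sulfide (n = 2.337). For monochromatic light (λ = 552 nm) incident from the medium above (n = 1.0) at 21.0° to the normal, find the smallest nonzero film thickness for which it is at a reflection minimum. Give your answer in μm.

0.120 μm

Ray reflecting at the top interface goes from n = 1.0 toward n = 2.337: a half-wave phase shift.
At the lower boundary (n = 2.337 to n = 1.517) the reflected ray undergoes no phase shift.
Net: one phase inversion between the two reflected rays.
So the condition for destructive reflection is 2 n t cos θ_r = m λ.
Snell's law: 1.0 sin 21.0° = 2.337 sin θ_r → sin θ_r = 0.153, cos θ_r = 0.988.
Minimum nonzero at m = 1: t = λ / (2 n cos θ_r) = 552 / (2 × 2.337 × 0.988) = 120 nm.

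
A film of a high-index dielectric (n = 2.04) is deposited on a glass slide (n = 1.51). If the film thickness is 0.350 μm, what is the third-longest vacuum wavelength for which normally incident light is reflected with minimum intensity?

Ray reflecting at the top interface goes from n = 1.0 toward n = 2.04: a half-wave phase shift.
Ray reflecting at the bottom interface goes from n = 2.04 toward n = 1.51: no phase shift.
Net: one phase inversion between the two reflected rays.
So the condition for destructive reflection is 2 n t = m λ.
λ = 2 n t / m. The third-longest wavelength is m = 3: λ = 2 × 2.04 × 350 / 3.00 = 476 nm.

476 nm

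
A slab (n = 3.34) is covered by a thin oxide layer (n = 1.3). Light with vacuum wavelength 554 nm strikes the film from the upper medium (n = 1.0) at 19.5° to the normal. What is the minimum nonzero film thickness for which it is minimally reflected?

110 nm

Ray reflecting at the top interface goes from n = 1.0 toward n = 1.3: a half-wave phase shift.
Bottom surface (1.3 → 3.34): reflection off a higher-index medium gives a half-wave phase shift.
The two reflections carry the same phase change, so no net offset.
For weak reflection here: 2 n t cos θ_r = (m + ½) λ.
Snell's law: 1.0 sin 19.5° = 1.3 sin θ_r → sin θ_r = 0.257, cos θ_r = 0.966.
Minimum at m = 0: t = λ / (4 n cos θ_r) = 554 / (4 × 1.3 × 0.966) = 110 nm.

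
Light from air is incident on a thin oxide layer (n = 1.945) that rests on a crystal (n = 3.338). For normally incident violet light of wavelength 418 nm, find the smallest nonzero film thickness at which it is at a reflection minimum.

At the upper boundary (n = 1.0 to n = 1.945) the reflected ray undergoes a half-wave phase shift.
Bottom surface (1.945 → 3.338): reflection off a higher-index medium gives a half-wave phase shift.
Zero or two π shifts → no net half-wave offset.
So the condition for destructive reflection is 2 n t = (m + ½) λ.
Minimum at m = 0: t = λ / (4 n) = 418 / (4 × 1.945) = 53.7 nm.

53.7 nm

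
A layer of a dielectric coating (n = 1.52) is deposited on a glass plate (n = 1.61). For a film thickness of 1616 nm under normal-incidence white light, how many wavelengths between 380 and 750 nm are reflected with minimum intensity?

6

Top surface (1.0 → 1.52): reflection off a higher-index medium gives a half-wave phase shift.
Ray reflecting at the bottom interface goes from n = 1.52 toward n = 1.61: a half-wave phase shift.
Net: no relative phase inversion (both shifts match).
So the condition for destructive reflection is 2 n t = (m + ½) λ.
λ = 2 n t / (m + ½) = 4913 / (m + ½) nm.
m=6: 756 nm (IR); m=7: 655 nm (visible); m=8: 578 nm (visible); m=9: 517 nm (visible); m=10: 468 nm (visible); m=11: 427 nm (visible); m=12: 393 nm (visible); m=13: 364 nm (UV).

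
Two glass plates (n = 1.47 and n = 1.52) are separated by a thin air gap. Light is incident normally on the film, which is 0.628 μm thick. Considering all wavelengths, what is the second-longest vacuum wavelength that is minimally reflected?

At the upper boundary (n = 1.47 to n = 1.0) the reflected ray undergoes no phase shift.
Ray reflecting at the bottom interface goes from n = 1.0 toward n = 1.52: a half-wave phase shift.
Exactly one π shift → a net half-wave offset.
For dark reflection here: 2 n t = m λ.
λ = 2 n t / m. The second-longest wavelength is m = 2: λ = 2 × 1.0 × 628 / 2.00 = 628 nm.

628 nm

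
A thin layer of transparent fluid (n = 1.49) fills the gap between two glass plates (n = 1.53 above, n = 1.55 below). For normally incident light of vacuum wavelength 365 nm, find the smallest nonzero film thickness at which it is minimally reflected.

122 nm

Ray reflecting at the top interface goes from n = 1.53 toward n = 1.49: no phase shift.
Ray reflecting at the bottom interface goes from n = 1.49 toward n = 1.55: a half-wave phase shift.
Net: one phase inversion between the two reflected rays.
With one net inversion, destructive interference in reflection requires 2 n t = m λ.
Minimum nonzero at m = 1: t = λ / (2 n) = 365 / (2 × 1.49) = 122 nm.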